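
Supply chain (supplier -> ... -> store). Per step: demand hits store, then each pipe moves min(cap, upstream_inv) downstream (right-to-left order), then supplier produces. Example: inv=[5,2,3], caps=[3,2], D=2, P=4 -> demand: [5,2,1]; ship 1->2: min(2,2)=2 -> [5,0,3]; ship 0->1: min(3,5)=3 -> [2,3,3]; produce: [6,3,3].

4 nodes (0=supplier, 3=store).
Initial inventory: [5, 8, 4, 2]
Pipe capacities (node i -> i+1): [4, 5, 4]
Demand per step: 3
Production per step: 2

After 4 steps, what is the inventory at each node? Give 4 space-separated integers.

Step 1: demand=3,sold=2 ship[2->3]=4 ship[1->2]=5 ship[0->1]=4 prod=2 -> inv=[3 7 5 4]
Step 2: demand=3,sold=3 ship[2->3]=4 ship[1->2]=5 ship[0->1]=3 prod=2 -> inv=[2 5 6 5]
Step 3: demand=3,sold=3 ship[2->3]=4 ship[1->2]=5 ship[0->1]=2 prod=2 -> inv=[2 2 7 6]
Step 4: demand=3,sold=3 ship[2->3]=4 ship[1->2]=2 ship[0->1]=2 prod=2 -> inv=[2 2 5 7]

2 2 5 7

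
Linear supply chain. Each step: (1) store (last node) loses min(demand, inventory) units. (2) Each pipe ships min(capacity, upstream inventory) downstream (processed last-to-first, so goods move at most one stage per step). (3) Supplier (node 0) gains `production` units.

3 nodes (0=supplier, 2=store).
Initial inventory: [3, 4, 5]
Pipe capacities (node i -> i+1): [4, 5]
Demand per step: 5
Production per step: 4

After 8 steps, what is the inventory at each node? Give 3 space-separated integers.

Step 1: demand=5,sold=5 ship[1->2]=4 ship[0->1]=3 prod=4 -> inv=[4 3 4]
Step 2: demand=5,sold=4 ship[1->2]=3 ship[0->1]=4 prod=4 -> inv=[4 4 3]
Step 3: demand=5,sold=3 ship[1->2]=4 ship[0->1]=4 prod=4 -> inv=[4 4 4]
Step 4: demand=5,sold=4 ship[1->2]=4 ship[0->1]=4 prod=4 -> inv=[4 4 4]
Step 5: demand=5,sold=4 ship[1->2]=4 ship[0->1]=4 prod=4 -> inv=[4 4 4]
Step 6: demand=5,sold=4 ship[1->2]=4 ship[0->1]=4 prod=4 -> inv=[4 4 4]
Step 7: demand=5,sold=4 ship[1->2]=4 ship[0->1]=4 prod=4 -> inv=[4 4 4]
Step 8: demand=5,sold=4 ship[1->2]=4 ship[0->1]=4 prod=4 -> inv=[4 4 4]

4 4 4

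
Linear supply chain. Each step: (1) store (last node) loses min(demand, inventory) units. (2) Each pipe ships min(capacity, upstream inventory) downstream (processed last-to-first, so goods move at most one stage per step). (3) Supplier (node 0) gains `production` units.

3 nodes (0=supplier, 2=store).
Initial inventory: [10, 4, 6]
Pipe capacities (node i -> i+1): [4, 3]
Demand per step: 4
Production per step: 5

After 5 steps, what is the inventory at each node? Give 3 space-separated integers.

Step 1: demand=4,sold=4 ship[1->2]=3 ship[0->1]=4 prod=5 -> inv=[11 5 5]
Step 2: demand=4,sold=4 ship[1->2]=3 ship[0->1]=4 prod=5 -> inv=[12 6 4]
Step 3: demand=4,sold=4 ship[1->2]=3 ship[0->1]=4 prod=5 -> inv=[13 7 3]
Step 4: demand=4,sold=3 ship[1->2]=3 ship[0->1]=4 prod=5 -> inv=[14 8 3]
Step 5: demand=4,sold=3 ship[1->2]=3 ship[0->1]=4 prod=5 -> inv=[15 9 3]

15 9 3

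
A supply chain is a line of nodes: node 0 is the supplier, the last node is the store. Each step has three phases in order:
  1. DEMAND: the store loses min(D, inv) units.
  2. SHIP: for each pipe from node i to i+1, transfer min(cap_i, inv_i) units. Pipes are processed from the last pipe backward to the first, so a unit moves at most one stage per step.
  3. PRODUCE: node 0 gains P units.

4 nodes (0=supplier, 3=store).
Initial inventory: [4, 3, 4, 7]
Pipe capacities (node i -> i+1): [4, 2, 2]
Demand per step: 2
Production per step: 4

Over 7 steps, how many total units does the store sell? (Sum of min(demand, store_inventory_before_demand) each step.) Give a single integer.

Answer: 14

Derivation:
Step 1: sold=2 (running total=2) -> [4 5 4 7]
Step 2: sold=2 (running total=4) -> [4 7 4 7]
Step 3: sold=2 (running total=6) -> [4 9 4 7]
Step 4: sold=2 (running total=8) -> [4 11 4 7]
Step 5: sold=2 (running total=10) -> [4 13 4 7]
Step 6: sold=2 (running total=12) -> [4 15 4 7]
Step 7: sold=2 (running total=14) -> [4 17 4 7]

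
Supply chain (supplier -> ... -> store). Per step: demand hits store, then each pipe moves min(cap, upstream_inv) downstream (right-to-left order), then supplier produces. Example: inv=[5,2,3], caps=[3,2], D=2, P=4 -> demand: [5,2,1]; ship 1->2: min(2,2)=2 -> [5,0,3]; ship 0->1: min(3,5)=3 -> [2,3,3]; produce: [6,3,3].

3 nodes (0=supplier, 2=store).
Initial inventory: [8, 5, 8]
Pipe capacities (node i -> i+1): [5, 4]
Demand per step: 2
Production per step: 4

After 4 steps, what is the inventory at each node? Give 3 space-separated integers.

Step 1: demand=2,sold=2 ship[1->2]=4 ship[0->1]=5 prod=4 -> inv=[7 6 10]
Step 2: demand=2,sold=2 ship[1->2]=4 ship[0->1]=5 prod=4 -> inv=[6 7 12]
Step 3: demand=2,sold=2 ship[1->2]=4 ship[0->1]=5 prod=4 -> inv=[5 8 14]
Step 4: demand=2,sold=2 ship[1->2]=4 ship[0->1]=5 prod=4 -> inv=[4 9 16]

4 9 16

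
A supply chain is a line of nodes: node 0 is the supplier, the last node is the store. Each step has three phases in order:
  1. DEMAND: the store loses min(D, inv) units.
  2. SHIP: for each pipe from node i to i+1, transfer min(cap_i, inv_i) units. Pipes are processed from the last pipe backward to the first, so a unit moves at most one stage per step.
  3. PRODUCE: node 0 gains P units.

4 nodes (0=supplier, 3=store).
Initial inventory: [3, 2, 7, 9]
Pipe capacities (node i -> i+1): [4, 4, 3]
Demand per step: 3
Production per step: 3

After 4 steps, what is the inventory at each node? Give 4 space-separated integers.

Step 1: demand=3,sold=3 ship[2->3]=3 ship[1->2]=2 ship[0->1]=3 prod=3 -> inv=[3 3 6 9]
Step 2: demand=3,sold=3 ship[2->3]=3 ship[1->2]=3 ship[0->1]=3 prod=3 -> inv=[3 3 6 9]
Step 3: demand=3,sold=3 ship[2->3]=3 ship[1->2]=3 ship[0->1]=3 prod=3 -> inv=[3 3 6 9]
Step 4: demand=3,sold=3 ship[2->3]=3 ship[1->2]=3 ship[0->1]=3 prod=3 -> inv=[3 3 6 9]

3 3 6 9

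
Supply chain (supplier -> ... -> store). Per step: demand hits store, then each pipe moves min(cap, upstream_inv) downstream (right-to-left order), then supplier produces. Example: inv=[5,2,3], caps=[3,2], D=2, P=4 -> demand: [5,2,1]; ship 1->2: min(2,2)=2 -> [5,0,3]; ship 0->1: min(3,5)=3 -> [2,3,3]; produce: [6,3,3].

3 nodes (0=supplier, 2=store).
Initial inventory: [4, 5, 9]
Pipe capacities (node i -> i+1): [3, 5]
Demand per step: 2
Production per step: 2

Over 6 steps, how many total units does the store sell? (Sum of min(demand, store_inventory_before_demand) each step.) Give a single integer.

Answer: 12

Derivation:
Step 1: sold=2 (running total=2) -> [3 3 12]
Step 2: sold=2 (running total=4) -> [2 3 13]
Step 3: sold=2 (running total=6) -> [2 2 14]
Step 4: sold=2 (running total=8) -> [2 2 14]
Step 5: sold=2 (running total=10) -> [2 2 14]
Step 6: sold=2 (running total=12) -> [2 2 14]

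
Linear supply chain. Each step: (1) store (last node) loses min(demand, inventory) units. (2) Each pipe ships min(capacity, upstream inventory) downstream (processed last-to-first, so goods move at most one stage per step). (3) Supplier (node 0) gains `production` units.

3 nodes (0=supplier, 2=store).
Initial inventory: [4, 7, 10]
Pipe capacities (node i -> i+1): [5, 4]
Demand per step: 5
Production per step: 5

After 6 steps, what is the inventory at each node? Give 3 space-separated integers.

Step 1: demand=5,sold=5 ship[1->2]=4 ship[0->1]=4 prod=5 -> inv=[5 7 9]
Step 2: demand=5,sold=5 ship[1->2]=4 ship[0->1]=5 prod=5 -> inv=[5 8 8]
Step 3: demand=5,sold=5 ship[1->2]=4 ship[0->1]=5 prod=5 -> inv=[5 9 7]
Step 4: demand=5,sold=5 ship[1->2]=4 ship[0->1]=5 prod=5 -> inv=[5 10 6]
Step 5: demand=5,sold=5 ship[1->2]=4 ship[0->1]=5 prod=5 -> inv=[5 11 5]
Step 6: demand=5,sold=5 ship[1->2]=4 ship[0->1]=5 prod=5 -> inv=[5 12 4]

5 12 4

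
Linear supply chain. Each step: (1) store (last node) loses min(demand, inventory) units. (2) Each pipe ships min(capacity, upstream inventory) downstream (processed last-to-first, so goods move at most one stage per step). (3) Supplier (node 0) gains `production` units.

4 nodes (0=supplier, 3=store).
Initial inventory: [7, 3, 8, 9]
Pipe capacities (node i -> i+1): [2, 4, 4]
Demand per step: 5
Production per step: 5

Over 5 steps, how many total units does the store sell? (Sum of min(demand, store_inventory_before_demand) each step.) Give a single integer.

Step 1: sold=5 (running total=5) -> [10 2 7 8]
Step 2: sold=5 (running total=10) -> [13 2 5 7]
Step 3: sold=5 (running total=15) -> [16 2 3 6]
Step 4: sold=5 (running total=20) -> [19 2 2 4]
Step 5: sold=4 (running total=24) -> [22 2 2 2]

Answer: 24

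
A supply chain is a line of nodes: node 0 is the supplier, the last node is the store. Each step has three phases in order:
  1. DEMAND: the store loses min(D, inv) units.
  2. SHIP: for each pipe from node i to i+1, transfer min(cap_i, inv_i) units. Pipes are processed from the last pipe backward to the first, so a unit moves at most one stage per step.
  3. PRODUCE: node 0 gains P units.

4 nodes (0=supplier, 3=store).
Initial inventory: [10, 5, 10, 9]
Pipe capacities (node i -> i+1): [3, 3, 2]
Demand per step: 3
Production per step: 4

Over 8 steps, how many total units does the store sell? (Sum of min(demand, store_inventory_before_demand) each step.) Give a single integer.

Answer: 23

Derivation:
Step 1: sold=3 (running total=3) -> [11 5 11 8]
Step 2: sold=3 (running total=6) -> [12 5 12 7]
Step 3: sold=3 (running total=9) -> [13 5 13 6]
Step 4: sold=3 (running total=12) -> [14 5 14 5]
Step 5: sold=3 (running total=15) -> [15 5 15 4]
Step 6: sold=3 (running total=18) -> [16 5 16 3]
Step 7: sold=3 (running total=21) -> [17 5 17 2]
Step 8: sold=2 (running total=23) -> [18 5 18 2]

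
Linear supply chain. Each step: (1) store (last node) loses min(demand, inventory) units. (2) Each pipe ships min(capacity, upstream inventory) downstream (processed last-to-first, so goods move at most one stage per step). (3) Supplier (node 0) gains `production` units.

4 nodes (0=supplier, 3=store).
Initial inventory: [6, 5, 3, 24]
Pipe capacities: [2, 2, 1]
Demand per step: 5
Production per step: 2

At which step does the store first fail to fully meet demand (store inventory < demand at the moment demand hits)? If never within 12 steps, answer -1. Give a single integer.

Step 1: demand=5,sold=5 ship[2->3]=1 ship[1->2]=2 ship[0->1]=2 prod=2 -> [6 5 4 20]
Step 2: demand=5,sold=5 ship[2->3]=1 ship[1->2]=2 ship[0->1]=2 prod=2 -> [6 5 5 16]
Step 3: demand=5,sold=5 ship[2->3]=1 ship[1->2]=2 ship[0->1]=2 prod=2 -> [6 5 6 12]
Step 4: demand=5,sold=5 ship[2->3]=1 ship[1->2]=2 ship[0->1]=2 prod=2 -> [6 5 7 8]
Step 5: demand=5,sold=5 ship[2->3]=1 ship[1->2]=2 ship[0->1]=2 prod=2 -> [6 5 8 4]
Step 6: demand=5,sold=4 ship[2->3]=1 ship[1->2]=2 ship[0->1]=2 prod=2 -> [6 5 9 1]
Step 7: demand=5,sold=1 ship[2->3]=1 ship[1->2]=2 ship[0->1]=2 prod=2 -> [6 5 10 1]
Step 8: demand=5,sold=1 ship[2->3]=1 ship[1->2]=2 ship[0->1]=2 prod=2 -> [6 5 11 1]
Step 9: demand=5,sold=1 ship[2->3]=1 ship[1->2]=2 ship[0->1]=2 prod=2 -> [6 5 12 1]
Step 10: demand=5,sold=1 ship[2->3]=1 ship[1->2]=2 ship[0->1]=2 prod=2 -> [6 5 13 1]
Step 11: demand=5,sold=1 ship[2->3]=1 ship[1->2]=2 ship[0->1]=2 prod=2 -> [6 5 14 1]
Step 12: demand=5,sold=1 ship[2->3]=1 ship[1->2]=2 ship[0->1]=2 prod=2 -> [6 5 15 1]
First stockout at step 6

6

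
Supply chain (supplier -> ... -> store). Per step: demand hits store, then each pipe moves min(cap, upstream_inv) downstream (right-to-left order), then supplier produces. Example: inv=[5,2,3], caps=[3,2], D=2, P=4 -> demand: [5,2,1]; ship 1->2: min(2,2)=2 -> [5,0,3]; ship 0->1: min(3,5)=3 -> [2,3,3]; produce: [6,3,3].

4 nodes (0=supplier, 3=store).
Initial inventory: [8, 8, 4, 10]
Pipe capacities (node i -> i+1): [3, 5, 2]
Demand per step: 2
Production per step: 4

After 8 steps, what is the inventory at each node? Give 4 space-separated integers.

Step 1: demand=2,sold=2 ship[2->3]=2 ship[1->2]=5 ship[0->1]=3 prod=4 -> inv=[9 6 7 10]
Step 2: demand=2,sold=2 ship[2->3]=2 ship[1->2]=5 ship[0->1]=3 prod=4 -> inv=[10 4 10 10]
Step 3: demand=2,sold=2 ship[2->3]=2 ship[1->2]=4 ship[0->1]=3 prod=4 -> inv=[11 3 12 10]
Step 4: demand=2,sold=2 ship[2->3]=2 ship[1->2]=3 ship[0->1]=3 prod=4 -> inv=[12 3 13 10]
Step 5: demand=2,sold=2 ship[2->3]=2 ship[1->2]=3 ship[0->1]=3 prod=4 -> inv=[13 3 14 10]
Step 6: demand=2,sold=2 ship[2->3]=2 ship[1->2]=3 ship[0->1]=3 prod=4 -> inv=[14 3 15 10]
Step 7: demand=2,sold=2 ship[2->3]=2 ship[1->2]=3 ship[0->1]=3 prod=4 -> inv=[15 3 16 10]
Step 8: demand=2,sold=2 ship[2->3]=2 ship[1->2]=3 ship[0->1]=3 prod=4 -> inv=[16 3 17 10]

16 3 17 10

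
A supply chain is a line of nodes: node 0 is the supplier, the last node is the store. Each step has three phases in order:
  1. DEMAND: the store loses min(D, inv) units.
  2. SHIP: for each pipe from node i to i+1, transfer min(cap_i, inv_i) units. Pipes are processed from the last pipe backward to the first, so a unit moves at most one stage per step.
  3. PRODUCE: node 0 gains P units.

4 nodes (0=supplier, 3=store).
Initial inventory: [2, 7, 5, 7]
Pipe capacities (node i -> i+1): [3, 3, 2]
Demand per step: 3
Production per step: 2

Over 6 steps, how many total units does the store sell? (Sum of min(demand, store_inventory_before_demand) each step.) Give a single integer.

Step 1: sold=3 (running total=3) -> [2 6 6 6]
Step 2: sold=3 (running total=6) -> [2 5 7 5]
Step 3: sold=3 (running total=9) -> [2 4 8 4]
Step 4: sold=3 (running total=12) -> [2 3 9 3]
Step 5: sold=3 (running total=15) -> [2 2 10 2]
Step 6: sold=2 (running total=17) -> [2 2 10 2]

Answer: 17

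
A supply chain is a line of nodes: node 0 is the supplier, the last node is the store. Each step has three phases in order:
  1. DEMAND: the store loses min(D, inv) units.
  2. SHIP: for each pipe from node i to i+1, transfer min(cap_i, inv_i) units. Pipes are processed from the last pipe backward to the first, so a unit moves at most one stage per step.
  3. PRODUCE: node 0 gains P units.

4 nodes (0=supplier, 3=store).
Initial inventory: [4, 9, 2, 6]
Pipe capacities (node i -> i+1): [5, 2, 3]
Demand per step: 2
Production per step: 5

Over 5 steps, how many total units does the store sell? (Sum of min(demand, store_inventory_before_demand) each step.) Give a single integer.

Step 1: sold=2 (running total=2) -> [5 11 2 6]
Step 2: sold=2 (running total=4) -> [5 14 2 6]
Step 3: sold=2 (running total=6) -> [5 17 2 6]
Step 4: sold=2 (running total=8) -> [5 20 2 6]
Step 5: sold=2 (running total=10) -> [5 23 2 6]

Answer: 10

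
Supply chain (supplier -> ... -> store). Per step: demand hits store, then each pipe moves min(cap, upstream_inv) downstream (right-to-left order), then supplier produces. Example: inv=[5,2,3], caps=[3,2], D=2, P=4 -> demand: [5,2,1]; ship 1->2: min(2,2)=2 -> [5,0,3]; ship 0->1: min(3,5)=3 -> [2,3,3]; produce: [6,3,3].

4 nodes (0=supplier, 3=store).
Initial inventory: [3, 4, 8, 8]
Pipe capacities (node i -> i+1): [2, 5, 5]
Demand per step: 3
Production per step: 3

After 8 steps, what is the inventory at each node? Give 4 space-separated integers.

Step 1: demand=3,sold=3 ship[2->3]=5 ship[1->2]=4 ship[0->1]=2 prod=3 -> inv=[4 2 7 10]
Step 2: demand=3,sold=3 ship[2->3]=5 ship[1->2]=2 ship[0->1]=2 prod=3 -> inv=[5 2 4 12]
Step 3: demand=3,sold=3 ship[2->3]=4 ship[1->2]=2 ship[0->1]=2 prod=3 -> inv=[6 2 2 13]
Step 4: demand=3,sold=3 ship[2->3]=2 ship[1->2]=2 ship[0->1]=2 prod=3 -> inv=[7 2 2 12]
Step 5: demand=3,sold=3 ship[2->3]=2 ship[1->2]=2 ship[0->1]=2 prod=3 -> inv=[8 2 2 11]
Step 6: demand=3,sold=3 ship[2->3]=2 ship[1->2]=2 ship[0->1]=2 prod=3 -> inv=[9 2 2 10]
Step 7: demand=3,sold=3 ship[2->3]=2 ship[1->2]=2 ship[0->1]=2 prod=3 -> inv=[10 2 2 9]
Step 8: demand=3,sold=3 ship[2->3]=2 ship[1->2]=2 ship[0->1]=2 prod=3 -> inv=[11 2 2 8]

11 2 2 8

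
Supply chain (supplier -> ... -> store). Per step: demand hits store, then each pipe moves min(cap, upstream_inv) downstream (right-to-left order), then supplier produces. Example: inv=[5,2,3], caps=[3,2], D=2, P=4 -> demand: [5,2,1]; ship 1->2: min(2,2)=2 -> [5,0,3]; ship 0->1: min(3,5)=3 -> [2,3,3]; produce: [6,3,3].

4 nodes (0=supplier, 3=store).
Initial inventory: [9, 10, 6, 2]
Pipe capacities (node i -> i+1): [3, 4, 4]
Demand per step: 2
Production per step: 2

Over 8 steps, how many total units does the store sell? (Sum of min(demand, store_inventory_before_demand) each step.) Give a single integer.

Step 1: sold=2 (running total=2) -> [8 9 6 4]
Step 2: sold=2 (running total=4) -> [7 8 6 6]
Step 3: sold=2 (running total=6) -> [6 7 6 8]
Step 4: sold=2 (running total=8) -> [5 6 6 10]
Step 5: sold=2 (running total=10) -> [4 5 6 12]
Step 6: sold=2 (running total=12) -> [3 4 6 14]
Step 7: sold=2 (running total=14) -> [2 3 6 16]
Step 8: sold=2 (running total=16) -> [2 2 5 18]

Answer: 16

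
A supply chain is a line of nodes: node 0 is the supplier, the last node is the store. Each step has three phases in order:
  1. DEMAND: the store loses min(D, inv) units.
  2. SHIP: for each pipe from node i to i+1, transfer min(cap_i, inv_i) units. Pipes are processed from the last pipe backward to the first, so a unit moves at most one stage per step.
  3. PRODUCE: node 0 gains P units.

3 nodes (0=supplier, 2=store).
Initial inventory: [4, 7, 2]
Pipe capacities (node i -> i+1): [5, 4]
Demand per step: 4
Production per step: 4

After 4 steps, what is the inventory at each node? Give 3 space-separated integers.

Step 1: demand=4,sold=2 ship[1->2]=4 ship[0->1]=4 prod=4 -> inv=[4 7 4]
Step 2: demand=4,sold=4 ship[1->2]=4 ship[0->1]=4 prod=4 -> inv=[4 7 4]
Step 3: demand=4,sold=4 ship[1->2]=4 ship[0->1]=4 prod=4 -> inv=[4 7 4]
Step 4: demand=4,sold=4 ship[1->2]=4 ship[0->1]=4 prod=4 -> inv=[4 7 4]

4 7 4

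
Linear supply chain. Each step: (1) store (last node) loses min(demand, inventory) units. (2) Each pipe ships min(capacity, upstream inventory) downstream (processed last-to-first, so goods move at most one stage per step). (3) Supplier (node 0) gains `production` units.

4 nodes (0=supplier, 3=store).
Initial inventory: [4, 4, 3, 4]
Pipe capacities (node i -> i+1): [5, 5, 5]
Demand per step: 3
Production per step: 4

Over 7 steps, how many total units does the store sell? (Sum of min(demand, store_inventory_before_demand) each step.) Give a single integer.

Step 1: sold=3 (running total=3) -> [4 4 4 4]
Step 2: sold=3 (running total=6) -> [4 4 4 5]
Step 3: sold=3 (running total=9) -> [4 4 4 6]
Step 4: sold=3 (running total=12) -> [4 4 4 7]
Step 5: sold=3 (running total=15) -> [4 4 4 8]
Step 6: sold=3 (running total=18) -> [4 4 4 9]
Step 7: sold=3 (running total=21) -> [4 4 4 10]

Answer: 21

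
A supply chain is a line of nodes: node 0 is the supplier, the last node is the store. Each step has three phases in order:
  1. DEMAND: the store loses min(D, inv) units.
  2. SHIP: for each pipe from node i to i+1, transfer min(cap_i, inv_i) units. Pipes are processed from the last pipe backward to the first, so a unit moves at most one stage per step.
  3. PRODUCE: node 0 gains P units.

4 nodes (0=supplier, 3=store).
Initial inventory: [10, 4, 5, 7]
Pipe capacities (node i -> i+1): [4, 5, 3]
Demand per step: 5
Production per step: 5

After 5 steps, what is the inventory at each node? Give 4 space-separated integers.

Step 1: demand=5,sold=5 ship[2->3]=3 ship[1->2]=4 ship[0->1]=4 prod=5 -> inv=[11 4 6 5]
Step 2: demand=5,sold=5 ship[2->3]=3 ship[1->2]=4 ship[0->1]=4 prod=5 -> inv=[12 4 7 3]
Step 3: demand=5,sold=3 ship[2->3]=3 ship[1->2]=4 ship[0->1]=4 prod=5 -> inv=[13 4 8 3]
Step 4: demand=5,sold=3 ship[2->3]=3 ship[1->2]=4 ship[0->1]=4 prod=5 -> inv=[14 4 9 3]
Step 5: demand=5,sold=3 ship[2->3]=3 ship[1->2]=4 ship[0->1]=4 prod=5 -> inv=[15 4 10 3]

15 4 10 3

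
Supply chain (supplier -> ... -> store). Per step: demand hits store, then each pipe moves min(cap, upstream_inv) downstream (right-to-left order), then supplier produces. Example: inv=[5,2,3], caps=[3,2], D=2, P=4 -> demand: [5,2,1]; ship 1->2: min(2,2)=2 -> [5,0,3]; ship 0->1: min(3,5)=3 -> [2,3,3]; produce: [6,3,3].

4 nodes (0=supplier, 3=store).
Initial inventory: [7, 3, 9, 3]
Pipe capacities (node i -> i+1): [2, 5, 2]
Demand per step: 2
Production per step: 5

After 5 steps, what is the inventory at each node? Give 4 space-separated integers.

Step 1: demand=2,sold=2 ship[2->3]=2 ship[1->2]=3 ship[0->1]=2 prod=5 -> inv=[10 2 10 3]
Step 2: demand=2,sold=2 ship[2->3]=2 ship[1->2]=2 ship[0->1]=2 prod=5 -> inv=[13 2 10 3]
Step 3: demand=2,sold=2 ship[2->3]=2 ship[1->2]=2 ship[0->1]=2 prod=5 -> inv=[16 2 10 3]
Step 4: demand=2,sold=2 ship[2->3]=2 ship[1->2]=2 ship[0->1]=2 prod=5 -> inv=[19 2 10 3]
Step 5: demand=2,sold=2 ship[2->3]=2 ship[1->2]=2 ship[0->1]=2 prod=5 -> inv=[22 2 10 3]

22 2 10 3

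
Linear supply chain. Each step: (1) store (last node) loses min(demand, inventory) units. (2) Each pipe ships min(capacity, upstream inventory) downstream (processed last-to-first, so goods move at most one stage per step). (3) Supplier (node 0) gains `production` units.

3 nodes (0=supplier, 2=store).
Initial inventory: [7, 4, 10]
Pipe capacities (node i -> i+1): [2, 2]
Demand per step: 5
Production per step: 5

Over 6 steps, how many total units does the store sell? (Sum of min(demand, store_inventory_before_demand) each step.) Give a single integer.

Answer: 20

Derivation:
Step 1: sold=5 (running total=5) -> [10 4 7]
Step 2: sold=5 (running total=10) -> [13 4 4]
Step 3: sold=4 (running total=14) -> [16 4 2]
Step 4: sold=2 (running total=16) -> [19 4 2]
Step 5: sold=2 (running total=18) -> [22 4 2]
Step 6: sold=2 (running total=20) -> [25 4 2]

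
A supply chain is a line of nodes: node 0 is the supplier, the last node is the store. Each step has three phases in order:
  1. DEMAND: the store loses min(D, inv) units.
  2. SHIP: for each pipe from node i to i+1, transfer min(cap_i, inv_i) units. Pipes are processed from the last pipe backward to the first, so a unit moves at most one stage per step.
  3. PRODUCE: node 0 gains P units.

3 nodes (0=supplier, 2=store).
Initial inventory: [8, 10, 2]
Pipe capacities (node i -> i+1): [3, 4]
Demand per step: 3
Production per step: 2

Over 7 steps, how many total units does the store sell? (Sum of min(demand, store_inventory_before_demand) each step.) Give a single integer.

Answer: 20

Derivation:
Step 1: sold=2 (running total=2) -> [7 9 4]
Step 2: sold=3 (running total=5) -> [6 8 5]
Step 3: sold=3 (running total=8) -> [5 7 6]
Step 4: sold=3 (running total=11) -> [4 6 7]
Step 5: sold=3 (running total=14) -> [3 5 8]
Step 6: sold=3 (running total=17) -> [2 4 9]
Step 7: sold=3 (running total=20) -> [2 2 10]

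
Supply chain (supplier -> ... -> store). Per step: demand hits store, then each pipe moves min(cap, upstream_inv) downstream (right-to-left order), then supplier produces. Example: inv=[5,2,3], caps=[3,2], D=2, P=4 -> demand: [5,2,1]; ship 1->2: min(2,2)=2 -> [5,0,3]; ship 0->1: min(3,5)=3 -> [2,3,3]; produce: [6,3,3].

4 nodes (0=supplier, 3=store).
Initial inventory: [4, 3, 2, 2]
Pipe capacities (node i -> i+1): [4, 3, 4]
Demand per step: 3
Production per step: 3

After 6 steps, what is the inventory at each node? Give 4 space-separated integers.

Step 1: demand=3,sold=2 ship[2->3]=2 ship[1->2]=3 ship[0->1]=4 prod=3 -> inv=[3 4 3 2]
Step 2: demand=3,sold=2 ship[2->3]=3 ship[1->2]=3 ship[0->1]=3 prod=3 -> inv=[3 4 3 3]
Step 3: demand=3,sold=3 ship[2->3]=3 ship[1->2]=3 ship[0->1]=3 prod=3 -> inv=[3 4 3 3]
Step 4: demand=3,sold=3 ship[2->3]=3 ship[1->2]=3 ship[0->1]=3 prod=3 -> inv=[3 4 3 3]
Step 5: demand=3,sold=3 ship[2->3]=3 ship[1->2]=3 ship[0->1]=3 prod=3 -> inv=[3 4 3 3]
Step 6: demand=3,sold=3 ship[2->3]=3 ship[1->2]=3 ship[0->1]=3 prod=3 -> inv=[3 4 3 3]

3 4 3 3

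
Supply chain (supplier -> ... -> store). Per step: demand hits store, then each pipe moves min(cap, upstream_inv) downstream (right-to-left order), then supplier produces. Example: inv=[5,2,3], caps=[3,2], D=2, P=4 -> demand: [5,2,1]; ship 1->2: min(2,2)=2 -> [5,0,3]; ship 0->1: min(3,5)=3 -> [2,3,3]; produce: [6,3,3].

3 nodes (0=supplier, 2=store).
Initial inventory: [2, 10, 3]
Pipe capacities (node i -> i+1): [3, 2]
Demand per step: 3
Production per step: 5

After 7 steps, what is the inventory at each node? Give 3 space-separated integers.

Step 1: demand=3,sold=3 ship[1->2]=2 ship[0->1]=2 prod=5 -> inv=[5 10 2]
Step 2: demand=3,sold=2 ship[1->2]=2 ship[0->1]=3 prod=5 -> inv=[7 11 2]
Step 3: demand=3,sold=2 ship[1->2]=2 ship[0->1]=3 prod=5 -> inv=[9 12 2]
Step 4: demand=3,sold=2 ship[1->2]=2 ship[0->1]=3 prod=5 -> inv=[11 13 2]
Step 5: demand=3,sold=2 ship[1->2]=2 ship[0->1]=3 prod=5 -> inv=[13 14 2]
Step 6: demand=3,sold=2 ship[1->2]=2 ship[0->1]=3 prod=5 -> inv=[15 15 2]
Step 7: demand=3,sold=2 ship[1->2]=2 ship[0->1]=3 prod=5 -> inv=[17 16 2]

17 16 2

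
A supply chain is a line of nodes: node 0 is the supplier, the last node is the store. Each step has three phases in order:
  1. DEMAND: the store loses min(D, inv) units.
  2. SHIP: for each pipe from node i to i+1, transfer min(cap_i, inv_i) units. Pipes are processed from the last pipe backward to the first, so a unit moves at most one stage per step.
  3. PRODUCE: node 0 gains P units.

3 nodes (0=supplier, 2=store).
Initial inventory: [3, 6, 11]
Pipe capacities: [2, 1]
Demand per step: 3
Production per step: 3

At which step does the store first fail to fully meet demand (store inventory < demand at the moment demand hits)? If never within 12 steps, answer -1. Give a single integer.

Step 1: demand=3,sold=3 ship[1->2]=1 ship[0->1]=2 prod=3 -> [4 7 9]
Step 2: demand=3,sold=3 ship[1->2]=1 ship[0->1]=2 prod=3 -> [5 8 7]
Step 3: demand=3,sold=3 ship[1->2]=1 ship[0->1]=2 prod=3 -> [6 9 5]
Step 4: demand=3,sold=3 ship[1->2]=1 ship[0->1]=2 prod=3 -> [7 10 3]
Step 5: demand=3,sold=3 ship[1->2]=1 ship[0->1]=2 prod=3 -> [8 11 1]
Step 6: demand=3,sold=1 ship[1->2]=1 ship[0->1]=2 prod=3 -> [9 12 1]
Step 7: demand=3,sold=1 ship[1->2]=1 ship[0->1]=2 prod=3 -> [10 13 1]
Step 8: demand=3,sold=1 ship[1->2]=1 ship[0->1]=2 prod=3 -> [11 14 1]
Step 9: demand=3,sold=1 ship[1->2]=1 ship[0->1]=2 prod=3 -> [12 15 1]
Step 10: demand=3,sold=1 ship[1->2]=1 ship[0->1]=2 prod=3 -> [13 16 1]
Step 11: demand=3,sold=1 ship[1->2]=1 ship[0->1]=2 prod=3 -> [14 17 1]
Step 12: demand=3,sold=1 ship[1->2]=1 ship[0->1]=2 prod=3 -> [15 18 1]
First stockout at step 6

6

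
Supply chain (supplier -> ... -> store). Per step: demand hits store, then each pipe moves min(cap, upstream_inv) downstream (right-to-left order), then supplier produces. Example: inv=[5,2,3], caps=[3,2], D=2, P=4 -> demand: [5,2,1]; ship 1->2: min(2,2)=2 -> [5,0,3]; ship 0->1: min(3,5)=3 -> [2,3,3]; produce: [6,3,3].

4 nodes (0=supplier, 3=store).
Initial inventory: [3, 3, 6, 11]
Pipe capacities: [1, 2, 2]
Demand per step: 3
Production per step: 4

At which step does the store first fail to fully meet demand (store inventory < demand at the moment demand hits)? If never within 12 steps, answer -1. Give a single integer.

Step 1: demand=3,sold=3 ship[2->3]=2 ship[1->2]=2 ship[0->1]=1 prod=4 -> [6 2 6 10]
Step 2: demand=3,sold=3 ship[2->3]=2 ship[1->2]=2 ship[0->1]=1 prod=4 -> [9 1 6 9]
Step 3: demand=3,sold=3 ship[2->3]=2 ship[1->2]=1 ship[0->1]=1 prod=4 -> [12 1 5 8]
Step 4: demand=3,sold=3 ship[2->3]=2 ship[1->2]=1 ship[0->1]=1 prod=4 -> [15 1 4 7]
Step 5: demand=3,sold=3 ship[2->3]=2 ship[1->2]=1 ship[0->1]=1 prod=4 -> [18 1 3 6]
Step 6: demand=3,sold=3 ship[2->3]=2 ship[1->2]=1 ship[0->1]=1 prod=4 -> [21 1 2 5]
Step 7: demand=3,sold=3 ship[2->3]=2 ship[1->2]=1 ship[0->1]=1 prod=4 -> [24 1 1 4]
Step 8: demand=3,sold=3 ship[2->3]=1 ship[1->2]=1 ship[0->1]=1 prod=4 -> [27 1 1 2]
Step 9: demand=3,sold=2 ship[2->3]=1 ship[1->2]=1 ship[0->1]=1 prod=4 -> [30 1 1 1]
Step 10: demand=3,sold=1 ship[2->3]=1 ship[1->2]=1 ship[0->1]=1 prod=4 -> [33 1 1 1]
Step 11: demand=3,sold=1 ship[2->3]=1 ship[1->2]=1 ship[0->1]=1 prod=4 -> [36 1 1 1]
Step 12: demand=3,sold=1 ship[2->3]=1 ship[1->2]=1 ship[0->1]=1 prod=4 -> [39 1 1 1]
First stockout at step 9

9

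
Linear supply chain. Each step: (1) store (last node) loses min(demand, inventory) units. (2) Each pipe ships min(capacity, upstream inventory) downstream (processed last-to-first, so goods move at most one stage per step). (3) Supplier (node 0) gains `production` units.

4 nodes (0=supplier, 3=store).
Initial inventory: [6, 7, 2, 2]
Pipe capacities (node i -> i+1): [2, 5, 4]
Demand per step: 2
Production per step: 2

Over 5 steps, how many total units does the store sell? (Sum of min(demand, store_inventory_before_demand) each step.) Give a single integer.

Answer: 10

Derivation:
Step 1: sold=2 (running total=2) -> [6 4 5 2]
Step 2: sold=2 (running total=4) -> [6 2 5 4]
Step 3: sold=2 (running total=6) -> [6 2 3 6]
Step 4: sold=2 (running total=8) -> [6 2 2 7]
Step 5: sold=2 (running total=10) -> [6 2 2 7]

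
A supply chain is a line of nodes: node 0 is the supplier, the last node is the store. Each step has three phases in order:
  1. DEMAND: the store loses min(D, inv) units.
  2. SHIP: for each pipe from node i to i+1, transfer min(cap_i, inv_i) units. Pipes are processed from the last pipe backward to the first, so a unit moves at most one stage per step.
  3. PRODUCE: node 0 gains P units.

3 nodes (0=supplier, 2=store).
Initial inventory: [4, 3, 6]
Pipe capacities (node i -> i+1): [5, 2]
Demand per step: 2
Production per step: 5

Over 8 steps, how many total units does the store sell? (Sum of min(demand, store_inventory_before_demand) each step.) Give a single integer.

Answer: 16

Derivation:
Step 1: sold=2 (running total=2) -> [5 5 6]
Step 2: sold=2 (running total=4) -> [5 8 6]
Step 3: sold=2 (running total=6) -> [5 11 6]
Step 4: sold=2 (running total=8) -> [5 14 6]
Step 5: sold=2 (running total=10) -> [5 17 6]
Step 6: sold=2 (running total=12) -> [5 20 6]
Step 7: sold=2 (running total=14) -> [5 23 6]
Step 8: sold=2 (running total=16) -> [5 26 6]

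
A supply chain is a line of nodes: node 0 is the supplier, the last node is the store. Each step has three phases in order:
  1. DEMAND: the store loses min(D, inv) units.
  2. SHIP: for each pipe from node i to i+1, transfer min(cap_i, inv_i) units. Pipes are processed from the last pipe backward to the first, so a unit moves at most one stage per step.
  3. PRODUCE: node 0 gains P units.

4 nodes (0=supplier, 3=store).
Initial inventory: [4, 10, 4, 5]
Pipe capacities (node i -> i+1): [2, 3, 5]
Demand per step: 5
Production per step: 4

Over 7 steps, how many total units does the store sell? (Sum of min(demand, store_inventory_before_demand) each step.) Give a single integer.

Answer: 24

Derivation:
Step 1: sold=5 (running total=5) -> [6 9 3 4]
Step 2: sold=4 (running total=9) -> [8 8 3 3]
Step 3: sold=3 (running total=12) -> [10 7 3 3]
Step 4: sold=3 (running total=15) -> [12 6 3 3]
Step 5: sold=3 (running total=18) -> [14 5 3 3]
Step 6: sold=3 (running total=21) -> [16 4 3 3]
Step 7: sold=3 (running total=24) -> [18 3 3 3]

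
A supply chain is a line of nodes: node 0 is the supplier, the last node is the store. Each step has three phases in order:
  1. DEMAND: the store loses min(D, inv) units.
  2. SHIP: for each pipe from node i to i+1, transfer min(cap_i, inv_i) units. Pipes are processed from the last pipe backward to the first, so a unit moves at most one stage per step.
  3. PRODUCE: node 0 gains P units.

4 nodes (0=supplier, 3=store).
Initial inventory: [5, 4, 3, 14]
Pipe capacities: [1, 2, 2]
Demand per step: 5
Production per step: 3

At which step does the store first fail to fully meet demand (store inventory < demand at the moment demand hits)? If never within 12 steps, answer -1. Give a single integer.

Step 1: demand=5,sold=5 ship[2->3]=2 ship[1->2]=2 ship[0->1]=1 prod=3 -> [7 3 3 11]
Step 2: demand=5,sold=5 ship[2->3]=2 ship[1->2]=2 ship[0->1]=1 prod=3 -> [9 2 3 8]
Step 3: demand=5,sold=5 ship[2->3]=2 ship[1->2]=2 ship[0->1]=1 prod=3 -> [11 1 3 5]
Step 4: demand=5,sold=5 ship[2->3]=2 ship[1->2]=1 ship[0->1]=1 prod=3 -> [13 1 2 2]
Step 5: demand=5,sold=2 ship[2->3]=2 ship[1->2]=1 ship[0->1]=1 prod=3 -> [15 1 1 2]
Step 6: demand=5,sold=2 ship[2->3]=1 ship[1->2]=1 ship[0->1]=1 prod=3 -> [17 1 1 1]
Step 7: demand=5,sold=1 ship[2->3]=1 ship[1->2]=1 ship[0->1]=1 prod=3 -> [19 1 1 1]
Step 8: demand=5,sold=1 ship[2->3]=1 ship[1->2]=1 ship[0->1]=1 prod=3 -> [21 1 1 1]
Step 9: demand=5,sold=1 ship[2->3]=1 ship[1->2]=1 ship[0->1]=1 prod=3 -> [23 1 1 1]
Step 10: demand=5,sold=1 ship[2->3]=1 ship[1->2]=1 ship[0->1]=1 prod=3 -> [25 1 1 1]
Step 11: demand=5,sold=1 ship[2->3]=1 ship[1->2]=1 ship[0->1]=1 prod=3 -> [27 1 1 1]
Step 12: demand=5,sold=1 ship[2->3]=1 ship[1->2]=1 ship[0->1]=1 prod=3 -> [29 1 1 1]
First stockout at step 5

5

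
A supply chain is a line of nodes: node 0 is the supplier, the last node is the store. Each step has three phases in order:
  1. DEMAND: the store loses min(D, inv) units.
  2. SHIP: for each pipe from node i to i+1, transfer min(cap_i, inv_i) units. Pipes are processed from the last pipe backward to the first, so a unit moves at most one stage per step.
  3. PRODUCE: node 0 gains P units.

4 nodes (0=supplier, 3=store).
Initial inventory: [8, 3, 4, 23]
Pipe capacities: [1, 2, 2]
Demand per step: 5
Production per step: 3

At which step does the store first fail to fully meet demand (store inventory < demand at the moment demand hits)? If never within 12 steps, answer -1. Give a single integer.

Step 1: demand=5,sold=5 ship[2->3]=2 ship[1->2]=2 ship[0->1]=1 prod=3 -> [10 2 4 20]
Step 2: demand=5,sold=5 ship[2->3]=2 ship[1->2]=2 ship[0->1]=1 prod=3 -> [12 1 4 17]
Step 3: demand=5,sold=5 ship[2->3]=2 ship[1->2]=1 ship[0->1]=1 prod=3 -> [14 1 3 14]
Step 4: demand=5,sold=5 ship[2->3]=2 ship[1->2]=1 ship[0->1]=1 prod=3 -> [16 1 2 11]
Step 5: demand=5,sold=5 ship[2->3]=2 ship[1->2]=1 ship[0->1]=1 prod=3 -> [18 1 1 8]
Step 6: demand=5,sold=5 ship[2->3]=1 ship[1->2]=1 ship[0->1]=1 prod=3 -> [20 1 1 4]
Step 7: demand=5,sold=4 ship[2->3]=1 ship[1->2]=1 ship[0->1]=1 prod=3 -> [22 1 1 1]
Step 8: demand=5,sold=1 ship[2->3]=1 ship[1->2]=1 ship[0->1]=1 prod=3 -> [24 1 1 1]
Step 9: demand=5,sold=1 ship[2->3]=1 ship[1->2]=1 ship[0->1]=1 prod=3 -> [26 1 1 1]
Step 10: demand=5,sold=1 ship[2->3]=1 ship[1->2]=1 ship[0->1]=1 prod=3 -> [28 1 1 1]
Step 11: demand=5,sold=1 ship[2->3]=1 ship[1->2]=1 ship[0->1]=1 prod=3 -> [30 1 1 1]
Step 12: demand=5,sold=1 ship[2->3]=1 ship[1->2]=1 ship[0->1]=1 prod=3 -> [32 1 1 1]
First stockout at step 7

7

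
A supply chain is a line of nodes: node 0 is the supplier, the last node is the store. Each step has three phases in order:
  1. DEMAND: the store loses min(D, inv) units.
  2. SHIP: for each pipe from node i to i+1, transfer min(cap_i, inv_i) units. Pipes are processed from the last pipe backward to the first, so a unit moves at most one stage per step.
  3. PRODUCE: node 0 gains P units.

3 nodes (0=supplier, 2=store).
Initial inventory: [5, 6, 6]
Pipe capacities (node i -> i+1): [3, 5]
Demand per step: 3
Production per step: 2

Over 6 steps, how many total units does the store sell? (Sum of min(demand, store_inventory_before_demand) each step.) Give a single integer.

Step 1: sold=3 (running total=3) -> [4 4 8]
Step 2: sold=3 (running total=6) -> [3 3 9]
Step 3: sold=3 (running total=9) -> [2 3 9]
Step 4: sold=3 (running total=12) -> [2 2 9]
Step 5: sold=3 (running total=15) -> [2 2 8]
Step 6: sold=3 (running total=18) -> [2 2 7]

Answer: 18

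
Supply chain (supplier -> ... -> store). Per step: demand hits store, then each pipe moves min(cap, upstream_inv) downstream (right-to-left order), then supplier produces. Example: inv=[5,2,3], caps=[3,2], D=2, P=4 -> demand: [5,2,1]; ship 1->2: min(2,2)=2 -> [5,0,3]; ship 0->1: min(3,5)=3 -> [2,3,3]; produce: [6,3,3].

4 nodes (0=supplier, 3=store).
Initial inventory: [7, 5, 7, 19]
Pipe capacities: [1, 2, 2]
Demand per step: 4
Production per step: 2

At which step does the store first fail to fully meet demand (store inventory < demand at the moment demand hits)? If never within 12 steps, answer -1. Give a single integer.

Step 1: demand=4,sold=4 ship[2->3]=2 ship[1->2]=2 ship[0->1]=1 prod=2 -> [8 4 7 17]
Step 2: demand=4,sold=4 ship[2->3]=2 ship[1->2]=2 ship[0->1]=1 prod=2 -> [9 3 7 15]
Step 3: demand=4,sold=4 ship[2->3]=2 ship[1->2]=2 ship[0->1]=1 prod=2 -> [10 2 7 13]
Step 4: demand=4,sold=4 ship[2->3]=2 ship[1->2]=2 ship[0->1]=1 prod=2 -> [11 1 7 11]
Step 5: demand=4,sold=4 ship[2->3]=2 ship[1->2]=1 ship[0->1]=1 prod=2 -> [12 1 6 9]
Step 6: demand=4,sold=4 ship[2->3]=2 ship[1->2]=1 ship[0->1]=1 prod=2 -> [13 1 5 7]
Step 7: demand=4,sold=4 ship[2->3]=2 ship[1->2]=1 ship[0->1]=1 prod=2 -> [14 1 4 5]
Step 8: demand=4,sold=4 ship[2->3]=2 ship[1->2]=1 ship[0->1]=1 prod=2 -> [15 1 3 3]
Step 9: demand=4,sold=3 ship[2->3]=2 ship[1->2]=1 ship[0->1]=1 prod=2 -> [16 1 2 2]
Step 10: demand=4,sold=2 ship[2->3]=2 ship[1->2]=1 ship[0->1]=1 prod=2 -> [17 1 1 2]
Step 11: demand=4,sold=2 ship[2->3]=1 ship[1->2]=1 ship[0->1]=1 prod=2 -> [18 1 1 1]
Step 12: demand=4,sold=1 ship[2->3]=1 ship[1->2]=1 ship[0->1]=1 prod=2 -> [19 1 1 1]
First stockout at step 9

9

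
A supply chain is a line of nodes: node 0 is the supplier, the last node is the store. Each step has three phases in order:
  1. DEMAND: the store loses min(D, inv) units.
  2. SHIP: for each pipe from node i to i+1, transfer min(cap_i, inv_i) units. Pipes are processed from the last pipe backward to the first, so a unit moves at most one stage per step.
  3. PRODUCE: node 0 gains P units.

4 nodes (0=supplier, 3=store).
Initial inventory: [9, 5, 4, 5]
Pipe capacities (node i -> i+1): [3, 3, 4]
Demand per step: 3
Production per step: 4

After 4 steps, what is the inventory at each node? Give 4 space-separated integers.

Step 1: demand=3,sold=3 ship[2->3]=4 ship[1->2]=3 ship[0->1]=3 prod=4 -> inv=[10 5 3 6]
Step 2: demand=3,sold=3 ship[2->3]=3 ship[1->2]=3 ship[0->1]=3 prod=4 -> inv=[11 5 3 6]
Step 3: demand=3,sold=3 ship[2->3]=3 ship[1->2]=3 ship[0->1]=3 prod=4 -> inv=[12 5 3 6]
Step 4: demand=3,sold=3 ship[2->3]=3 ship[1->2]=3 ship[0->1]=3 prod=4 -> inv=[13 5 3 6]

13 5 3 6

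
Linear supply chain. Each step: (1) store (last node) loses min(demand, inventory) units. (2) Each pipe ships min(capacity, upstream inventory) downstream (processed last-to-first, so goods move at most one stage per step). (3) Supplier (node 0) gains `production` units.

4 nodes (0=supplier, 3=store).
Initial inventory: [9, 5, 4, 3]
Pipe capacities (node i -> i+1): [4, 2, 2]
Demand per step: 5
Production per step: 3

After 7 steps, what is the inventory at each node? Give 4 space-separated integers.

Step 1: demand=5,sold=3 ship[2->3]=2 ship[1->2]=2 ship[0->1]=4 prod=3 -> inv=[8 7 4 2]
Step 2: demand=5,sold=2 ship[2->3]=2 ship[1->2]=2 ship[0->1]=4 prod=3 -> inv=[7 9 4 2]
Step 3: demand=5,sold=2 ship[2->3]=2 ship[1->2]=2 ship[0->1]=4 prod=3 -> inv=[6 11 4 2]
Step 4: demand=5,sold=2 ship[2->3]=2 ship[1->2]=2 ship[0->1]=4 prod=3 -> inv=[5 13 4 2]
Step 5: demand=5,sold=2 ship[2->3]=2 ship[1->2]=2 ship[0->1]=4 prod=3 -> inv=[4 15 4 2]
Step 6: demand=5,sold=2 ship[2->3]=2 ship[1->2]=2 ship[0->1]=4 prod=3 -> inv=[3 17 4 2]
Step 7: demand=5,sold=2 ship[2->3]=2 ship[1->2]=2 ship[0->1]=3 prod=3 -> inv=[3 18 4 2]

3 18 4 2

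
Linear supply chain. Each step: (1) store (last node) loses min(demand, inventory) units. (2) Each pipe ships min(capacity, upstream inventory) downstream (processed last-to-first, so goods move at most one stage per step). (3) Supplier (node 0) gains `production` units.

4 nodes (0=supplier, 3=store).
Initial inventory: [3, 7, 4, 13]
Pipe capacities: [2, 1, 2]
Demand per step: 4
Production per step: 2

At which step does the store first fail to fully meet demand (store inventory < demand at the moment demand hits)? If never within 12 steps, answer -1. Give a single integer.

Step 1: demand=4,sold=4 ship[2->3]=2 ship[1->2]=1 ship[0->1]=2 prod=2 -> [3 8 3 11]
Step 2: demand=4,sold=4 ship[2->3]=2 ship[1->2]=1 ship[0->1]=2 prod=2 -> [3 9 2 9]
Step 3: demand=4,sold=4 ship[2->3]=2 ship[1->2]=1 ship[0->1]=2 prod=2 -> [3 10 1 7]
Step 4: demand=4,sold=4 ship[2->3]=1 ship[1->2]=1 ship[0->1]=2 prod=2 -> [3 11 1 4]
Step 5: demand=4,sold=4 ship[2->3]=1 ship[1->2]=1 ship[0->1]=2 prod=2 -> [3 12 1 1]
Step 6: demand=4,sold=1 ship[2->3]=1 ship[1->2]=1 ship[0->1]=2 prod=2 -> [3 13 1 1]
Step 7: demand=4,sold=1 ship[2->3]=1 ship[1->2]=1 ship[0->1]=2 prod=2 -> [3 14 1 1]
Step 8: demand=4,sold=1 ship[2->3]=1 ship[1->2]=1 ship[0->1]=2 prod=2 -> [3 15 1 1]
Step 9: demand=4,sold=1 ship[2->3]=1 ship[1->2]=1 ship[0->1]=2 prod=2 -> [3 16 1 1]
Step 10: demand=4,sold=1 ship[2->3]=1 ship[1->2]=1 ship[0->1]=2 prod=2 -> [3 17 1 1]
Step 11: demand=4,sold=1 ship[2->3]=1 ship[1->2]=1 ship[0->1]=2 prod=2 -> [3 18 1 1]
Step 12: demand=4,sold=1 ship[2->3]=1 ship[1->2]=1 ship[0->1]=2 prod=2 -> [3 19 1 1]
First stockout at step 6

6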